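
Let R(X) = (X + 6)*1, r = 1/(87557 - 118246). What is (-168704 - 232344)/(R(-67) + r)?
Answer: 6153881036/936015 ≈ 6574.6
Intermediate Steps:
r = -1/30689 (r = 1/(-30689) = -1/30689 ≈ -3.2585e-5)
R(X) = 6 + X (R(X) = (6 + X)*1 = 6 + X)
(-168704 - 232344)/(R(-67) + r) = (-168704 - 232344)/((6 - 67) - 1/30689) = -401048/(-61 - 1/30689) = -401048/(-1872030/30689) = -401048*(-30689/1872030) = 6153881036/936015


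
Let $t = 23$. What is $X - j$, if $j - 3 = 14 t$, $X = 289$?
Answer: $-36$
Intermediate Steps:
$j = 325$ ($j = 3 + 14 \cdot 23 = 3 + 322 = 325$)
$X - j = 289 - 325 = -36$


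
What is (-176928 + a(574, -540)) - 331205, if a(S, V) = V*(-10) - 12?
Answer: -502745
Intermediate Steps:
a(S, V) = -12 - 10*V (a(S, V) = -10*V - 12 = -12 - 10*V)
(-176928 + a(574, -540)) - 331205 = (-176928 + (-12 - 10*(-540))) - 331205 = (-176928 + (-12 + 5400)) - 331205 = (-176928 + 5388) - 331205 = -171540 - 331205 = -502745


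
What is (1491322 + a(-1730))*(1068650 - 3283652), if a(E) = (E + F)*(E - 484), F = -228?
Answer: -12905341462668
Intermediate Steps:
a(E) = (-484 + E)*(-228 + E) (a(E) = (E - 228)*(E - 484) = (-228 + E)*(-484 + E) = (-484 + E)*(-228 + E))
(1491322 + a(-1730))*(1068650 - 3283652) = (1491322 + (110352 + (-1730)² - 712*(-1730)))*(1068650 - 3283652) = (1491322 + (110352 + 2992900 + 1231760))*(-2215002) = (1491322 + 4335012)*(-2215002) = 5826334*(-2215002) = -12905341462668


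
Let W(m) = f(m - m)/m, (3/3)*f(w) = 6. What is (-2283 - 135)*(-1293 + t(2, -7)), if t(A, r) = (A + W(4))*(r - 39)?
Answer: 3515772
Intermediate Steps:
f(w) = 6
W(m) = 6/m
t(A, r) = (-39 + r)*(3/2 + A) (t(A, r) = (A + 6/4)*(r - 39) = (A + 6*(1/4))*(-39 + r) = (A + 3/2)*(-39 + r) = (3/2 + A)*(-39 + r) = (-39 + r)*(3/2 + A))
(-2283 - 135)*(-1293 + t(2, -7)) = (-2283 - 135)*(-1293 + (-117/2 - 39*2 + (3/2)*(-7) + 2*(-7))) = -2418*(-1293 + (-117/2 - 78 - 21/2 - 14)) = -2418*(-1293 - 161) = -2418*(-1454) = 3515772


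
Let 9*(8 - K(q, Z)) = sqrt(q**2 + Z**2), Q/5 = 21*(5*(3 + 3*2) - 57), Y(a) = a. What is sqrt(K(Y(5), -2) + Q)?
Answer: sqrt(-11268 - sqrt(29))/3 ≈ 35.392*I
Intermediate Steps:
Q = -1260 (Q = 5*(21*(5*(3 + 3*2) - 57)) = 5*(21*(5*(3 + 6) - 57)) = 5*(21*(5*9 - 57)) = 5*(21*(45 - 57)) = 5*(21*(-12)) = 5*(-252) = -1260)
K(q, Z) = 8 - sqrt(Z**2 + q**2)/9 (K(q, Z) = 8 - sqrt(q**2 + Z**2)/9 = 8 - sqrt(Z**2 + q**2)/9)
sqrt(K(Y(5), -2) + Q) = sqrt((8 - sqrt((-2)**2 + 5**2)/9) - 1260) = sqrt((8 - sqrt(4 + 25)/9) - 1260) = sqrt((8 - sqrt(29)/9) - 1260) = sqrt(-1252 - sqrt(29)/9)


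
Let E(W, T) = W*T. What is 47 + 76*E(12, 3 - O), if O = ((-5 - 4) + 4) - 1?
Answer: 8255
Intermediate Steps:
O = -6 (O = (-9 + 4) - 1 = -5 - 1 = -6)
E(W, T) = T*W
47 + 76*E(12, 3 - O) = 47 + 76*((3 - 1*(-6))*12) = 47 + 76*((3 + 6)*12) = 47 + 76*(9*12) = 47 + 76*108 = 47 + 8208 = 8255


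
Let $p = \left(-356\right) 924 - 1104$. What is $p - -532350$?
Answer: $202302$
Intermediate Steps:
$p = -330048$ ($p = -328944 - 1104 = -330048$)
$p - -532350 = -330048 - -532350 = -330048 + 532350 = 202302$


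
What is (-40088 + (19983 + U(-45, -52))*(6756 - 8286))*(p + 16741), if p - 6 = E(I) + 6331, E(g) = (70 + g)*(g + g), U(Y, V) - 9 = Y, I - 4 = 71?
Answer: -1369898762344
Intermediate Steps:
I = 75 (I = 4 + 71 = 75)
U(Y, V) = 9 + Y
E(g) = 2*g*(70 + g) (E(g) = (70 + g)*(2*g) = 2*g*(70 + g))
p = 28087 (p = 6 + (2*75*(70 + 75) + 6331) = 6 + (2*75*145 + 6331) = 6 + (21750 + 6331) = 6 + 28081 = 28087)
(-40088 + (19983 + U(-45, -52))*(6756 - 8286))*(p + 16741) = (-40088 + (19983 + (9 - 45))*(6756 - 8286))*(28087 + 16741) = (-40088 + (19983 - 36)*(-1530))*44828 = (-40088 + 19947*(-1530))*44828 = (-40088 - 30518910)*44828 = -30558998*44828 = -1369898762344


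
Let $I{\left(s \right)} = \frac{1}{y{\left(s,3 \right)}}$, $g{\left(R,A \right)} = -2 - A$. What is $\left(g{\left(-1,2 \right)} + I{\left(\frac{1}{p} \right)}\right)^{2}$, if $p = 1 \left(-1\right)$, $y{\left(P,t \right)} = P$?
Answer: $25$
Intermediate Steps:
$p = -1$
$I{\left(s \right)} = \frac{1}{s}$
$\left(g{\left(-1,2 \right)} + I{\left(\frac{1}{p} \right)}\right)^{2} = \left(\left(-2 - 2\right) + \frac{1}{\frac{1}{-1}}\right)^{2} = \left(\left(-2 - 2\right) + \frac{1}{-1}\right)^{2} = \left(-4 - 1\right)^{2} = \left(-5\right)^{2} = 25$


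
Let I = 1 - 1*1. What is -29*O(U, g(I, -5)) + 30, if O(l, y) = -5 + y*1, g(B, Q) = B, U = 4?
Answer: 175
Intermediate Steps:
I = 0 (I = 1 - 1 = 0)
O(l, y) = -5 + y
-29*O(U, g(I, -5)) + 30 = -29*(-5 + 0) + 30 = -29*(-5) + 30 = 145 + 30 = 175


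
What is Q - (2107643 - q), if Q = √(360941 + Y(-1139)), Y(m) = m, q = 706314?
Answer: -1401329 + 9*√4442 ≈ -1.4007e+6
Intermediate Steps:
Q = 9*√4442 (Q = √(360941 - 1139) = √359802 = 9*√4442 ≈ 599.83)
Q - (2107643 - q) = 9*√4442 - (2107643 - 1*706314) = 9*√4442 - (2107643 - 706314) = 9*√4442 - 1*1401329 = 9*√4442 - 1401329 = -1401329 + 9*√4442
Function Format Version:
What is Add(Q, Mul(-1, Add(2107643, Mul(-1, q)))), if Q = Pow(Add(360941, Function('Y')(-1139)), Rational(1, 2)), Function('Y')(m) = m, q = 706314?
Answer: Add(-1401329, Mul(9, Pow(4442, Rational(1, 2)))) ≈ -1.4007e+6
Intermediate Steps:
Q = Mul(9, Pow(4442, Rational(1, 2))) (Q = Pow(Add(360941, -1139), Rational(1, 2)) = Pow(359802, Rational(1, 2)) = Mul(9, Pow(4442, Rational(1, 2))) ≈ 599.83)
Add(Q, Mul(-1, Add(2107643, Mul(-1, q)))) = Add(Mul(9, Pow(4442, Rational(1, 2))), Mul(-1, Add(2107643, Mul(-1, 706314)))) = Add(Mul(9, Pow(4442, Rational(1, 2))), Mul(-1, Add(2107643, -706314))) = Add(Mul(9, Pow(4442, Rational(1, 2))), Mul(-1, 1401329)) = Add(Mul(9, Pow(4442, Rational(1, 2))), -1401329) = Add(-1401329, Mul(9, Pow(4442, Rational(1, 2))))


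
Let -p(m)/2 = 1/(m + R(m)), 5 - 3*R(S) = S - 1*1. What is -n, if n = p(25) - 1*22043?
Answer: 617207/28 ≈ 22043.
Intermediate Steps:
R(S) = 2 - S/3 (R(S) = 5/3 - (S - 1*1)/3 = 5/3 - (S - 1)/3 = 5/3 - (-1 + S)/3 = 5/3 + (1/3 - S/3) = 2 - S/3)
p(m) = -2/(2 + 2*m/3) (p(m) = -2/(m + (2 - m/3)) = -2/(2 + 2*m/3))
n = -617207/28 (n = -3/(3 + 25) - 1*22043 = -3/28 - 22043 = -617207/28 ≈ -22043.)
-n = -1*(-617207/28) = 617207/28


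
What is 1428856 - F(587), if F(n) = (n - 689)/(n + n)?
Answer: 838738523/587 ≈ 1.4289e+6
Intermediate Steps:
F(n) = (-689 + n)/(2*n) (F(n) = (-689 + n)/((2*n)) = (-689 + n)*(1/(2*n)) = (-689 + n)/(2*n))
1428856 - F(587) = 1428856 - (-689 + 587)/(2*587) = 1428856 - (-102)/(2*587) = 1428856 - 1*(-51/587) = 1428856 + 51/587 = 838738523/587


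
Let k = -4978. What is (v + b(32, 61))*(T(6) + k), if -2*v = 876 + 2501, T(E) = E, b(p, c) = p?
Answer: 8236118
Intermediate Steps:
v = -3377/2 (v = -(876 + 2501)/2 = -½*3377 = -3377/2 ≈ -1688.5)
(v + b(32, 61))*(T(6) + k) = (-3377/2 + 32)*(6 - 4978) = -3313/2*(-4972) = 8236118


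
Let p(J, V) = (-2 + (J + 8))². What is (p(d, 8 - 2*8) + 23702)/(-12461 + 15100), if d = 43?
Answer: 3729/377 ≈ 9.8913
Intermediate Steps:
p(J, V) = (6 + J)² (p(J, V) = (-2 + (8 + J))² = (6 + J)²)
(p(d, 8 - 2*8) + 23702)/(-12461 + 15100) = ((6 + 43)² + 23702)/(-12461 + 15100) = (49² + 23702)/2639 = (2401 + 23702)*(1/2639) = 26103*(1/2639) = 3729/377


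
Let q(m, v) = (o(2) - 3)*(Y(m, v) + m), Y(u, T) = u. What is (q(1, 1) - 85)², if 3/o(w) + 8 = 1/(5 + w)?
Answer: 25472209/3025 ≈ 8420.6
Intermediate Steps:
o(w) = 3/(-8 + 1/(5 + w))
q(m, v) = -372*m/55 (q(m, v) = (3*(-5 - 1*2)/(39 + 8*2) - 3)*(m + m) = (3*(-5 - 2)/(39 + 16) - 3)*(2*m) = (3*(-7)/55 - 3)*(2*m) = (3*(1/55)*(-7) - 3)*(2*m) = (-21/55 - 3)*(2*m) = -372*m/55)
(q(1, 1) - 85)² = (-372/55*1 - 85)² = (-372/55 - 85)² = (-5047/55)² = 25472209/3025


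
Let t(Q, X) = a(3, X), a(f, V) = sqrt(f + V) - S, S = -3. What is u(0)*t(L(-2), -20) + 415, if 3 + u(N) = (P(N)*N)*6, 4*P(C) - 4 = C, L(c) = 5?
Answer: 406 - 3*I*sqrt(17) ≈ 406.0 - 12.369*I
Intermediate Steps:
a(f, V) = 3 + sqrt(V + f) (a(f, V) = sqrt(f + V) - 1*(-3) = sqrt(V + f) + 3 = 3 + sqrt(V + f))
P(C) = 1 + C/4
t(Q, X) = 3 + sqrt(3 + X) (t(Q, X) = 3 + sqrt(X + 3) = 3 + sqrt(3 + X))
u(N) = -3 + 6*N*(1 + N/4) (u(N) = -3 + ((1 + N/4)*N)*6 = -3 + (N*(1 + N/4))*6 = -3 + 6*N*(1 + N/4))
u(0)*t(L(-2), -20) + 415 = (-3 + (3/2)*0*(4 + 0))*(3 + sqrt(3 - 20)) + 415 = (-3 + (3/2)*0*4)*(3 + sqrt(-17)) + 415 = (-3 + 0)*(3 + I*sqrt(17)) + 415 = -3*(3 + I*sqrt(17)) + 415 = (-9 - 3*I*sqrt(17)) + 415 = 406 - 3*I*sqrt(17)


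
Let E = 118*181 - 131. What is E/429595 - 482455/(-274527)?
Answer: 4533779582/2509264395 ≈ 1.8068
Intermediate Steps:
E = 21227 (E = 21358 - 131 = 21227)
E/429595 - 482455/(-274527) = 21227/429595 - 482455/(-274527) = 21227*(1/429595) - 482455*(-1/274527) = 21227/429595 + 10265/5841 = 4533779582/2509264395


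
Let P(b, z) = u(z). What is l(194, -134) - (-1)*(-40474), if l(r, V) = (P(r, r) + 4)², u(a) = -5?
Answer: -40473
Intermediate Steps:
P(b, z) = -5
l(r, V) = 1 (l(r, V) = (-5 + 4)² = (-1)² = 1)
l(194, -134) - (-1)*(-40474) = 1 - (-1)*(-40474) = 1 - 1*40474 = 1 - 40474 = -40473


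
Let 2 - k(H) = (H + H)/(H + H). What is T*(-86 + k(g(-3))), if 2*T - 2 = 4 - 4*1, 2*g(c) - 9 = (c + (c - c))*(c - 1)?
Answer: -85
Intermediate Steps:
g(c) = 9/2 + c*(-1 + c)/2 (g(c) = 9/2 + ((c + (c - c))*(c - 1))/2 = 9/2 + ((c + 0)*(-1 + c))/2 = 9/2 + (c*(-1 + c))/2 = 9/2 + c*(-1 + c)/2)
T = 1 (T = 1 + (4 - 4*1)/2 = 1 + (4 - 4)/2 = 1 + (½)*0 = 1 + 0 = 1)
k(H) = 1 (k(H) = 2 - (H + H)/(H + H) = 2 - 2*H/(2*H) = 2 - 2*H*1/(2*H) = 2 - 1*1 = 2 - 1 = 1)
T*(-86 + k(g(-3))) = 1*(-86 + 1) = 1*(-85) = -85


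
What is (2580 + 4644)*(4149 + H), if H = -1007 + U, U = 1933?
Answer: 36661800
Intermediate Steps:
H = 926 (H = -1007 + 1933 = 926)
(2580 + 4644)*(4149 + H) = (2580 + 4644)*(4149 + 926) = 7224*5075 = 36661800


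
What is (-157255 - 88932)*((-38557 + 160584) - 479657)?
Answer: 88043856810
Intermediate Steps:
(-157255 - 88932)*((-38557 + 160584) - 479657) = -246187*(122027 - 479657) = -246187*(-357630) = 88043856810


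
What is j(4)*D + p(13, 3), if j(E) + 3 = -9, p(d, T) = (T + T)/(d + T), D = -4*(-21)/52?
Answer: -1977/104 ≈ -19.010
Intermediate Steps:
D = 21/13 (D = 84*(1/52) = 21/13 ≈ 1.6154)
p(d, T) = 2*T/(T + d) (p(d, T) = (2*T)/(T + d) = 2*T/(T + d))
j(E) = -12 (j(E) = -3 - 9 = -12)
j(4)*D + p(13, 3) = -12*21/13 + 2*3/(3 + 13) = -252/13 + 2*3/16 = -252/13 + 2*3*(1/16) = -252/13 + 3/8 = -1977/104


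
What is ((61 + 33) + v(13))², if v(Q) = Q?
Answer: 11449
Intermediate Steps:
((61 + 33) + v(13))² = ((61 + 33) + 13)² = (94 + 13)² = 107² = 11449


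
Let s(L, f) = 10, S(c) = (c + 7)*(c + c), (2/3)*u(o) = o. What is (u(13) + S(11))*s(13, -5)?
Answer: 4155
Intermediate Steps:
u(o) = 3*o/2
S(c) = 2*c*(7 + c) (S(c) = (7 + c)*(2*c) = 2*c*(7 + c))
(u(13) + S(11))*s(13, -5) = ((3/2)*13 + 2*11*(7 + 11))*10 = (39/2 + 2*11*18)*10 = (39/2 + 396)*10 = (831/2)*10 = 4155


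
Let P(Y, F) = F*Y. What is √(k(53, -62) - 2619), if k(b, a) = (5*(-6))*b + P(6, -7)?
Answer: I*√4251 ≈ 65.2*I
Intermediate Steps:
k(b, a) = -42 - 30*b (k(b, a) = (5*(-6))*b - 7*6 = -30*b - 42 = -42 - 30*b)
√(k(53, -62) - 2619) = √((-42 - 30*53) - 2619) = √((-42 - 1590) - 2619) = √(-1632 - 2619) = √(-4251) = I*√4251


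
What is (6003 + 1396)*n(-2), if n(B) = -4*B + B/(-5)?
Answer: 310758/5 ≈ 62152.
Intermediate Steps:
n(B) = -21*B/5 (n(B) = -4*B + B*(-1/5) = -4*B - B/5 = -21*B/5)
(6003 + 1396)*n(-2) = (6003 + 1396)*(-21/5*(-2)) = 7399*(42/5) = 310758/5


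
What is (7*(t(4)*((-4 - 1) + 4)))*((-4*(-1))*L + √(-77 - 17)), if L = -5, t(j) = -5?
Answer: -700 + 35*I*√94 ≈ -700.0 + 339.34*I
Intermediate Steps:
(7*(t(4)*((-4 - 1) + 4)))*((-4*(-1))*L + √(-77 - 17)) = (7*(-5*((-4 - 1) + 4)))*(-4*(-1)*(-5) + √(-77 - 17)) = (7*(-5*(-5 + 4)))*(4*(-5) + √(-94)) = (7*(-5*(-1)))*(-20 + I*√94) = (7*5)*(-20 + I*√94) = 35*(-20 + I*√94) = -700 + 35*I*√94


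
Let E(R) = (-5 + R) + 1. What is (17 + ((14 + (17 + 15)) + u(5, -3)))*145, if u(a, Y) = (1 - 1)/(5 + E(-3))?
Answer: 9135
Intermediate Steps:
E(R) = -4 + R
u(a, Y) = 0 (u(a, Y) = (1 - 1)/(5 + (-4 - 3)) = 0/(5 - 7) = 0/(-2) = 0*(-½) = 0)
(17 + ((14 + (17 + 15)) + u(5, -3)))*145 = (17 + ((14 + (17 + 15)) + 0))*145 = (17 + ((14 + 32) + 0))*145 = (17 + (46 + 0))*145 = (17 + 46)*145 = 63*145 = 9135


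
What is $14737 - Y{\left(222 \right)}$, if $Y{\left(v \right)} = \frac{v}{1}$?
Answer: $14515$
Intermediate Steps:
$Y{\left(v \right)} = v$ ($Y{\left(v \right)} = v 1 = v$)
$14737 - Y{\left(222 \right)} = 14737 - 222 = 14515$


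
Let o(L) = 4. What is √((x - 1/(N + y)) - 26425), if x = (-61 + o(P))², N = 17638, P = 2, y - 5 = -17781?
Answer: I*√441363606/138 ≈ 152.24*I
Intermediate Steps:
y = -17776 (y = 5 - 17781 = -17776)
x = 3249 (x = (-61 + 4)² = (-57)² = 3249)
√((x - 1/(N + y)) - 26425) = √((3249 - 1/(17638 - 17776)) - 26425) = √((3249 - 1/(-138)) - 26425) = √((3249 - 1*(-1/138)) - 26425) = √((3249 + 1/138) - 26425) = √(448363/138 - 26425) = √(-3198287/138) = I*√441363606/138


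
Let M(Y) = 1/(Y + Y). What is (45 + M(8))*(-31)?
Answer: -22351/16 ≈ -1396.9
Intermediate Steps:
M(Y) = 1/(2*Y)
(45 + M(8))*(-31) = (45 + (½)/8)*(-31) = (45 + (½)*(⅛))*(-31) = (45 + 1/16)*(-31) = (721/16)*(-31) = -22351/16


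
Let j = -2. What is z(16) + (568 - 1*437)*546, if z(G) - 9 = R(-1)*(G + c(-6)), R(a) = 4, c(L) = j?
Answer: 71591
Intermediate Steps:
c(L) = -2
z(G) = 1 + 4*G (z(G) = 9 + 4*(G - 2) = 9 + 4*(-2 + G) = 9 + (-8 + 4*G) = 1 + 4*G)
z(16) + (568 - 1*437)*546 = (1 + 4*16) + (568 - 1*437)*546 = (1 + 64) + (568 - 437)*546 = 65 + 131*546 = 65 + 71526 = 71591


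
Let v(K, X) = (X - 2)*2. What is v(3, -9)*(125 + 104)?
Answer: -5038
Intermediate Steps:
v(K, X) = -4 + 2*X (v(K, X) = (-2 + X)*2 = -4 + 2*X)
v(3, -9)*(125 + 104) = (-4 + 2*(-9))*(125 + 104) = (-4 - 18)*229 = -22*229 = -5038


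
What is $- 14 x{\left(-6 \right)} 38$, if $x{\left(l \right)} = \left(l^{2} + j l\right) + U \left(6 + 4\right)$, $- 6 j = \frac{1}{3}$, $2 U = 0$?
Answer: $- \frac{57988}{3} \approx -19329.0$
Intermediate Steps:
$U = 0$ ($U = \frac{1}{2} \cdot 0 = 0$)
$j = - \frac{1}{18}$ ($j = - \frac{1}{6 \cdot 3} = \left(- \frac{1}{6}\right) \frac{1}{3} = - \frac{1}{18} \approx -0.055556$)
$x{\left(l \right)} = l^{2} - \frac{l}{18}$ ($x{\left(l \right)} = \left(l^{2} - \frac{l}{18}\right) + 0 \left(6 + 4\right) = \left(l^{2} - \frac{l}{18}\right) + 0 \cdot 10 = \left(l^{2} - \frac{l}{18}\right) + 0 = l^{2} - \frac{l}{18}$)
$- 14 x{\left(-6 \right)} 38 = - 14 \left(- 6 \left(- \frac{1}{18} - 6\right)\right) 38 = - 14 \left(\left(-6\right) \left(- \frac{109}{18}\right)\right) 38 = \left(-14\right) \frac{109}{3} \cdot 38 = \left(- \frac{1526}{3}\right) 38 = - \frac{57988}{3}$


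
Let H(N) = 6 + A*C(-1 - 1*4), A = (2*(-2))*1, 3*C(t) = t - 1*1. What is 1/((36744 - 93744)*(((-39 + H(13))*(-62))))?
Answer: -1/88350000 ≈ -1.1319e-8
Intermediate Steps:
C(t) = -⅓ + t/3 (C(t) = (t - 1*1)/3 = (t - 1)/3 = (-1 + t)/3 = -⅓ + t/3)
A = -4 (A = -4*1 = -4)
H(N) = 14 (H(N) = 6 - 4*(-⅓ + (-1 - 1*4)/3) = 6 - 4*(-⅓ + (-1 - 4)/3) = 6 - 4*(-⅓ + (⅓)*(-5)) = 6 - 4*(-⅓ - 5/3) = 6 - 4*(-2) = 6 + 8 = 14)
1/((36744 - 93744)*(((-39 + H(13))*(-62)))) = 1/((36744 - 93744)*(((-39 + 14)*(-62)))) = 1/((-57000)*((-25*(-62)))) = -1/57000/1550 = -1/57000*1/1550 = -1/88350000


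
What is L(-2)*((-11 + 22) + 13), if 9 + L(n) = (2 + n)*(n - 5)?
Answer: -216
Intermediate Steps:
L(n) = -9 + (-5 + n)*(2 + n) (L(n) = -9 + (2 + n)*(n - 5) = -9 + (2 + n)*(-5 + n) = -9 + (-5 + n)*(2 + n))
L(-2)*((-11 + 22) + 13) = (-19 + (-2)² - 3*(-2))*((-11 + 22) + 13) = (-19 + 4 + 6)*(11 + 13) = -9*24 = -216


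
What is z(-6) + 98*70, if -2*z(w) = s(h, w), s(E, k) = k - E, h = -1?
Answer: 13725/2 ≈ 6862.5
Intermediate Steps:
z(w) = -1/2 - w/2 (z(w) = -(w - 1*(-1))/2 = -(w + 1)/2 = -(1 + w)/2 = -1/2 - w/2)
z(-6) + 98*70 = (-1/2 - 1/2*(-6)) + 98*70 = (-1/2 + 3) + 6860 = 5/2 + 6860 = 13725/2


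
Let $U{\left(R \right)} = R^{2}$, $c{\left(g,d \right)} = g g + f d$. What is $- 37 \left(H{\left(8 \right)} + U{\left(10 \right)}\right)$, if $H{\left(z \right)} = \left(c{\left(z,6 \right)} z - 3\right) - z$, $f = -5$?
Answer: $-13357$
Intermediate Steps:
$c{\left(g,d \right)} = g^{2} - 5 d$ ($c{\left(g,d \right)} = g g - 5 d = g^{2} - 5 d$)
$H{\left(z \right)} = -3 - z + z \left(-30 + z^{2}\right)$ ($H{\left(z \right)} = \left(\left(z^{2} - 30\right) z - 3\right) - z = \left(\left(-30 + z^{2}\right) z - 3\right) - z = \left(z \left(-30 + z^{2}\right) - 3\right) - z = \left(-3 + z \left(-30 + z^{2}\right)\right) - z = -3 - z + z \left(-30 + z^{2}\right)$)
$- 37 \left(H{\left(8 \right)} + U{\left(10 \right)}\right) = - 37 \left(\left(-3 + 8^{3} - 248\right) + 10^{2}\right) = - 37 \left(\left(-3 + 512 - 248\right) + 100\right) = - 37 \left(261 + 100\right) = \left(-37\right) 361 = -13357$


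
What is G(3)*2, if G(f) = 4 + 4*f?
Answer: 32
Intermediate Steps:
G(3)*2 = (4 + 4*3)*2 = (4 + 12)*2 = 16*2 = 32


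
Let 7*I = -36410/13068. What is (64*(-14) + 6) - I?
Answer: -3698965/4158 ≈ -889.60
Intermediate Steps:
I = -1655/4158 (I = (-36410/13068)/7 = (-36410*1/13068)/7 = (⅐)*(-1655/594) = -1655/4158 ≈ -0.39803)
(64*(-14) + 6) - I = (64*(-14) + 6) - 1*(-1655/4158) = (-896 + 6) + 1655/4158 = -890 + 1655/4158 = -3698965/4158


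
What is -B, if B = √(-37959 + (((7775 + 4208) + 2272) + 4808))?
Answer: -4*I*√1181 ≈ -137.46*I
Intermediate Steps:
B = 4*I*√1181 (B = √(-37959 + ((11983 + 2272) + 4808)) = √(-37959 + (14255 + 4808)) = √(-37959 + 19063) = √(-18896) = 4*I*√1181 ≈ 137.46*I)
-B = -4*I*√1181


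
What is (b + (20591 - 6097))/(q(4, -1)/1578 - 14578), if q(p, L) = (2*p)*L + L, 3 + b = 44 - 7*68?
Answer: -7395034/7668031 ≈ -0.96440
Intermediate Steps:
b = -435 (b = -3 + (44 - 7*68) = -3 + (44 - 476) = -3 - 432 = -435)
q(p, L) = L + 2*L*p (q(p, L) = 2*L*p + L = L + 2*L*p)
(b + (20591 - 6097))/(q(4, -1)/1578 - 14578) = (-435 + (20591 - 6097))/(-(1 + 2*4)/1578 - 14578) = (-435 + 14494)/(-(1 + 8)*(1/1578) - 14578) = 14059/(-1*9*(1/1578) - 14578) = 14059/(-9*1/1578 - 14578) = 14059/(-3/526 - 14578) = 14059/(-7668031/526) = 14059*(-526/7668031) = -7395034/7668031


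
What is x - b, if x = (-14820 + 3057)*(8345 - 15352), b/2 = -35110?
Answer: 82493561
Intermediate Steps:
b = -70220 (b = 2*(-35110) = -70220)
x = 82423341 (x = -11763*(-7007) = 82423341)
x - b = 82423341 - 1*(-70220) = 82423341 + 70220 = 82493561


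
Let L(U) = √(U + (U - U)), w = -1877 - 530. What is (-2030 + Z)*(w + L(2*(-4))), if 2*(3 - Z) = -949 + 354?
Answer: 8325813/2 - 3459*I*√2 ≈ 4.1629e+6 - 4891.8*I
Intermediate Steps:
w = -2407
Z = 601/2 (Z = 3 - (-949 + 354)/2 = 3 - ½*(-595) = 3 + 595/2 = 601/2 ≈ 300.50)
L(U) = √U (L(U) = √(U + 0) = √U)
(-2030 + Z)*(w + L(2*(-4))) = (-2030 + 601/2)*(-2407 + √(2*(-4))) = -3459*(-2407 + √(-8))/2 = -3459*(-2407 + 2*I*√2)/2 = 8325813/2 - 3459*I*√2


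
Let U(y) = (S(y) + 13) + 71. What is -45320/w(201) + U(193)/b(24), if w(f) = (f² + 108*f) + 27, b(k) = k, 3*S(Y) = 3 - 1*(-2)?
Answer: 176471/62136 ≈ 2.8401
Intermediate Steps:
S(Y) = 5/3 (S(Y) = (3 - 1*(-2))/3 = (3 + 2)/3 = (⅓)*5 = 5/3)
U(y) = 257/3 (U(y) = (5/3 + 13) + 71 = 44/3 + 71 = 257/3)
w(f) = 27 + f² + 108*f
-45320/w(201) + U(193)/b(24) = -45320/(27 + 201² + 108*201) + (257/3)/24 = -45320/(27 + 40401 + 21708) + (257/3)*(1/24) = -45320/62136 + 257/72 = -45320*1/62136 + 257/72 = -5665/7767 + 257/72 = 176471/62136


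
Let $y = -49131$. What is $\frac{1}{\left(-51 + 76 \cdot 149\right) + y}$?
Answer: $- \frac{1}{37858} \approx -2.6414 \cdot 10^{-5}$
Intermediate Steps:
$\frac{1}{\left(-51 + 76 \cdot 149\right) + y} = \frac{1}{\left(-51 + 76 \cdot 149\right) - 49131} = \frac{1}{\left(-51 + 11324\right) - 49131} = \frac{1}{11273 - 49131} = \frac{1}{-37858} = - \frac{1}{37858}$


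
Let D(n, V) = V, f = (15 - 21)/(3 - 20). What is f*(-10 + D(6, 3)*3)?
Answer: -6/17 ≈ -0.35294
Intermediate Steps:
f = 6/17 (f = -6/(-17) = -6*(-1/17) = 6/17 ≈ 0.35294)
f*(-10 + D(6, 3)*3) = 6*(-10 + 3*3)/17 = 6*(-10 + 9)/17 = (6/17)*(-1) = -6/17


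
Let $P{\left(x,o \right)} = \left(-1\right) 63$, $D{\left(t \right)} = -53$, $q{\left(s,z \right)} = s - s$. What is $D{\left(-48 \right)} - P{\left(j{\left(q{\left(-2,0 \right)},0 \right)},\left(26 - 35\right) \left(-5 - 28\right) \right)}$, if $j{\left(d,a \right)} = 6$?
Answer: $10$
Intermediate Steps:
$q{\left(s,z \right)} = 0$
$P{\left(x,o \right)} = -63$
$D{\left(-48 \right)} - P{\left(j{\left(q{\left(-2,0 \right)},0 \right)},\left(26 - 35\right) \left(-5 - 28\right) \right)} = -53 - -63 = -53 + 63 = 10$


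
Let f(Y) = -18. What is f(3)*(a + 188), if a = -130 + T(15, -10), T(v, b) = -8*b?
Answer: -2484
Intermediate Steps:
a = -50 (a = -130 - 8*(-10) = -130 + 80 = -50)
f(3)*(a + 188) = -18*(-50 + 188) = -18*138 = -2484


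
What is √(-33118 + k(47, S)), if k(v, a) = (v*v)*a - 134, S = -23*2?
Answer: I*√134866 ≈ 367.24*I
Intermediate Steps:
S = -46
k(v, a) = -134 + a*v² (k(v, a) = v²*a - 134 = a*v² - 134 = -134 + a*v²)
√(-33118 + k(47, S)) = √(-33118 + (-134 - 46*47²)) = √(-33118 + (-134 - 46*2209)) = √(-33118 + (-134 - 101614)) = √(-33118 - 101748) = √(-134866) = I*√134866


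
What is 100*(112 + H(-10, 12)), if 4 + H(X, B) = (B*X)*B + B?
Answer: -132000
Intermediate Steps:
H(X, B) = -4 + B + X*B² (H(X, B) = -4 + ((B*X)*B + B) = -4 + (X*B² + B) = -4 + (B + X*B²) = -4 + B + X*B²)
100*(112 + H(-10, 12)) = 100*(112 + (-4 + 12 - 10*12²)) = 100*(112 + (-4 + 12 - 10*144)) = 100*(112 + (-4 + 12 - 1440)) = 100*(112 - 1432) = 100*(-1320) = -132000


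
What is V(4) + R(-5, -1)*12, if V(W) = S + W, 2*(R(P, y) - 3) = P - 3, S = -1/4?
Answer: -33/4 ≈ -8.2500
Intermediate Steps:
S = -¼ (S = -1*¼ = -¼ ≈ -0.25000)
R(P, y) = 3/2 + P/2 (R(P, y) = 3 + (P - 3)/2 = 3 + (-3 + P)/2 = 3 + (-3/2 + P/2) = 3/2 + P/2)
V(W) = -¼ + W
V(4) + R(-5, -1)*12 = (-¼ + 4) + (3/2 + (½)*(-5))*12 = 15/4 + (3/2 - 5/2)*12 = 15/4 - 1*12 = 15/4 - 12 = -33/4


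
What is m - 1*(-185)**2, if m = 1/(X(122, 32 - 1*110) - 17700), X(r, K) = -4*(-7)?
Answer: -604824201/17672 ≈ -34225.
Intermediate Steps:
X(r, K) = 28
m = -1/17672 (m = 1/(28 - 17700) = 1/(-17672) = -1/17672 ≈ -5.6587e-5)
m - 1*(-185)**2 = -1/17672 - 1*(-185)**2 = -1/17672 - 1*34225 = -1/17672 - 34225 = -604824201/17672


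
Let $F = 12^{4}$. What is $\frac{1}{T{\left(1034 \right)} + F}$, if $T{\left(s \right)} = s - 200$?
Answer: $\frac{1}{21570} \approx 4.6361 \cdot 10^{-5}$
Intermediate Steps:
$F = 20736$
$T{\left(s \right)} = -200 + s$ ($T{\left(s \right)} = s - 200 = -200 + s$)
$\frac{1}{T{\left(1034 \right)} + F} = \frac{1}{\left(-200 + 1034\right) + 20736} = \frac{1}{834 + 20736} = \frac{1}{21570}$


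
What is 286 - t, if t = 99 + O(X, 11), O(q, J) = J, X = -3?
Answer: 176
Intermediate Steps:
t = 110 (t = 99 + 11 = 110)
286 - t = 286 - 1*110 = 286 - 110 = 176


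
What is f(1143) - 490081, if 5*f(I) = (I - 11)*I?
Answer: -1156529/5 ≈ -2.3131e+5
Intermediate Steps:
f(I) = I*(-11 + I)/5 (f(I) = ((I - 11)*I)/5 = ((-11 + I)*I)/5 = (I*(-11 + I))/5 = I*(-11 + I)/5)
f(1143) - 490081 = (⅕)*1143*(-11 + 1143) - 490081 = (⅕)*1143*1132 - 490081 = 1293876/5 - 490081 = -1156529/5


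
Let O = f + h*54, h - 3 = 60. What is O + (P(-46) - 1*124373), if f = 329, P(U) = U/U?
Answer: -120641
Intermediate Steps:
h = 63 (h = 3 + 60 = 63)
P(U) = 1
O = 3731 (O = 329 + 63*54 = 329 + 3402 = 3731)
O + (P(-46) - 1*124373) = 3731 + (1 - 1*124373) = 3731 + (1 - 124373) = 3731 - 124372 = -120641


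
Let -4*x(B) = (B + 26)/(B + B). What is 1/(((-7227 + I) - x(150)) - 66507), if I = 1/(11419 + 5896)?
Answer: -259725/19150525042 ≈ -1.3562e-5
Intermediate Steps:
I = 1/17315 ≈ 5.7753e-5
x(B) = -(26 + B)/(8*B) (x(B) = -(B + 26)/(4*(B + B)) = -(26 + B)/(4*(2*B)) = -(26 + B)*1/(2*B)/4 = -(26 + B)/(8*B))
1/(((-7227 + I) - x(150)) - 66507) = 1/(((-7227 + 1/17315) - (-26 - 1*150)/(8*150)) - 66507) = 1/((-125135504/17315 - (-26 - 150)/(8*150)) - 66507) = 1/((-125135504/17315 - (-176)/(8*150)) - 66507) = 1/((-125135504/17315 - 1*(-11/75)) - 66507) = 1/((-125135504/17315 + 11/75) - 66507) = 1/(-1876994467/259725 - 66507) = 1/(-19150525042/259725) = -259725/19150525042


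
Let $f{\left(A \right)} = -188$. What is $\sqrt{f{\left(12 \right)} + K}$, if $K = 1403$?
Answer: $9 \sqrt{15} \approx 34.857$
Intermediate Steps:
$\sqrt{f{\left(12 \right)} + K} = \sqrt{-188 + 1403} = \sqrt{1215} = 9 \sqrt{15}$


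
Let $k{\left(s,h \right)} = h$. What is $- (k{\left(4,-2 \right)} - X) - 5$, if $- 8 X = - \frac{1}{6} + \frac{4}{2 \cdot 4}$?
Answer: $- \frac{73}{24} \approx -3.0417$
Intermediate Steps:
$X = - \frac{1}{24}$ ($X = - \frac{- \frac{1}{6} + \frac{4}{2 \cdot 4}}{8} = - \frac{\left(-1\right) \frac{1}{6} + \frac{4}{8}}{8} = - \frac{- \frac{1}{6} + 4 \cdot \frac{1}{8}}{8} = - \frac{- \frac{1}{6} + \frac{1}{2}}{8} = \left(- \frac{1}{8}\right) \frac{1}{3} = - \frac{1}{24} \approx -0.041667$)
$- (k{\left(4,-2 \right)} - X) - 5 = - (-2 - - \frac{1}{24}) - 5 = - (-2 + \frac{1}{24}) - 5 = \left(-1\right) \left(- \frac{47}{24}\right) - 5 = \frac{47}{24} - 5 = - \frac{73}{24}$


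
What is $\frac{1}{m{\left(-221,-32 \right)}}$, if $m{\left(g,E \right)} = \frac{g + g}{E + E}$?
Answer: $\frac{32}{221} \approx 0.1448$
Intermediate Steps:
$m{\left(g,E \right)} = \frac{g}{E}$ ($m{\left(g,E \right)} = \frac{2 g}{2 E} = 2 g \frac{1}{2 E} = \frac{g}{E}$)
$\frac{1}{m{\left(-221,-32 \right)}} = \frac{1}{\left(-221\right) \frac{1}{-32}} = \frac{1}{\left(-221\right) \left(- \frac{1}{32}\right)} = \frac{1}{\frac{221}{32}} = \frac{32}{221}$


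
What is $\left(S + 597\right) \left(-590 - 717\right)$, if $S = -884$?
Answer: $375109$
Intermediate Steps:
$\left(S + 597\right) \left(-590 - 717\right) = \left(-884 + 597\right) \left(-590 - 717\right) = - 287 \left(-590 - 717\right) = \left(-287\right) \left(-1307\right) = 375109$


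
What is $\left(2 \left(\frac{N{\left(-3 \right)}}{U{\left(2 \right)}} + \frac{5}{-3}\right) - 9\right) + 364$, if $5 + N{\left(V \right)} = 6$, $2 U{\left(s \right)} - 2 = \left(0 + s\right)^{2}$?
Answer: $\frac{1057}{3} \approx 352.33$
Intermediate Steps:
$U{\left(s \right)} = 1 + \frac{s^{2}}{2}$ ($U{\left(s \right)} = 1 + \frac{\left(0 + s\right)^{2}}{2} = 1 + \frac{s^{2}}{2}$)
$N{\left(V \right)} = 1$ ($N{\left(V \right)} = -5 + 6 = 1$)
$\left(2 \left(\frac{N{\left(-3 \right)}}{U{\left(2 \right)}} + \frac{5}{-3}\right) - 9\right) + 364 = \left(2 \left(1 \frac{1}{1 + \frac{2^{2}}{2}} + \frac{5}{-3}\right) - 9\right) + 364 = \left(2 \left(1 \frac{1}{1 + \frac{1}{2} \cdot 4} + 5 \left(- \frac{1}{3}\right)\right) - 9\right) + 364 = \left(2 \left(1 \frac{1}{1 + 2} - \frac{5}{3}\right) - 9\right) + 364 = \left(2 \left(1 \cdot \frac{1}{3} - \frac{5}{3}\right) - 9\right) + 364 = \left(2 \left(\frac{1}{3} - \frac{5}{3}\right) - 9\right) + 364 = \left(2 \left(- \frac{4}{3}\right) - 9\right) + 364 = \left(- \frac{8}{3} - 9\right) + 364 = - \frac{35}{3} + 364 = \frac{1057}{3}$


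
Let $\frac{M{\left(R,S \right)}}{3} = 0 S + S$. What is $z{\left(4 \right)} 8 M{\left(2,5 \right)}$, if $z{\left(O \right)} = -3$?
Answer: $-360$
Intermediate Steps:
$M{\left(R,S \right)} = 3 S$ ($M{\left(R,S \right)} = 3 \left(0 S + S\right) = 3 \left(0 + S\right) = 3 S$)
$z{\left(4 \right)} 8 M{\left(2,5 \right)} = \left(-3\right) 8 \cdot 3 \cdot 5 = \left(-24\right) 15 = -360$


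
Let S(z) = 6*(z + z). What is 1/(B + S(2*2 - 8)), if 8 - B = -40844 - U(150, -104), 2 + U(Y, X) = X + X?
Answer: 1/40594 ≈ 2.4634e-5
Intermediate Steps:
U(Y, X) = -2 + 2*X (U(Y, X) = -2 + (X + X) = -2 + 2*X)
B = 40642 (B = 8 - (-40844 - (-2 + 2*(-104))) = 8 - (-40844 - (-2 - 208)) = 8 - (-40844 - 1*(-210)) = 8 - (-40844 + 210) = 8 - 1*(-40634) = 8 + 40634 = 40642)
S(z) = 12*z (S(z) = 6*(2*z) = 12*z)
1/(B + S(2*2 - 8)) = 1/(40642 + 12*(2*2 - 8)) = 1/(40642 + 12*(4 - 8)) = 1/(40642 + 12*(-4)) = 1/(40642 - 48) = 1/40594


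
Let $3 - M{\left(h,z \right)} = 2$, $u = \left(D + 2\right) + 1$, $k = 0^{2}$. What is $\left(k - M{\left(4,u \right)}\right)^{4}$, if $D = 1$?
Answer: $1$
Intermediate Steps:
$k = 0$
$u = 4$ ($u = \left(1 + 2\right) + 1 = 3 + 1 = 4$)
$M{\left(h,z \right)} = 1$ ($M{\left(h,z \right)} = 3 - 2 = 1$)
$\left(k - M{\left(4,u \right)}\right)^{4} = \left(0 - 1\right)^{4} = \left(-1\right)^{4} = 1$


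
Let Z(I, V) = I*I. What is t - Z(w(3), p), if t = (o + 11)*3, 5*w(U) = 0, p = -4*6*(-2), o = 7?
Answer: 54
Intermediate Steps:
p = 48 (p = -24*(-2) = 48)
w(U) = 0 (w(U) = (⅕)*0 = 0)
Z(I, V) = I²
t = 54 (t = (7 + 11)*3 = 18*3 = 54)
t - Z(w(3), p) = 54 - 1*0² = 54 - 1*0 = 54 + 0 = 54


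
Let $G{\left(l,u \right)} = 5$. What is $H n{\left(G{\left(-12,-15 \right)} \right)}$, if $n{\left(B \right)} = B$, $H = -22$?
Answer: $-110$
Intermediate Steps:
$H n{\left(G{\left(-12,-15 \right)} \right)} = \left(-22\right) 5 = -110$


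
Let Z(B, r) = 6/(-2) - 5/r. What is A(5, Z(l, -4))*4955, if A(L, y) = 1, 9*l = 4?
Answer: 4955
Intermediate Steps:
l = 4/9 (l = (⅑)*4 = 4/9 ≈ 0.44444)
Z(B, r) = -3 - 5/r (Z(B, r) = 6*(-½) - 5/r = -3 - 5/r)
A(5, Z(l, -4))*4955 = 1*4955 = 4955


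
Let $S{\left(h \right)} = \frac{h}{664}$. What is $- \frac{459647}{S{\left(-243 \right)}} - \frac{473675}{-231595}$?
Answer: $\frac{14136841577557}{11255517} \approx 1.256 \cdot 10^{6}$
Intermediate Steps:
$S{\left(h \right)} = \frac{h}{664}$ ($S{\left(h \right)} = h \frac{1}{664} = \frac{h}{664}$)
$- \frac{459647}{S{\left(-243 \right)}} - \frac{473675}{-231595} = - \frac{459647}{\frac{1}{664} \left(-243\right)} - \frac{473675}{-231595} = - \frac{459647}{- \frac{243}{664}} - - \frac{94735}{46319} = \left(-459647\right) \left(- \frac{664}{243}\right) + \frac{94735}{46319} = \frac{305205608}{243} + \frac{94735}{46319} = \frac{14136841577557}{11255517}$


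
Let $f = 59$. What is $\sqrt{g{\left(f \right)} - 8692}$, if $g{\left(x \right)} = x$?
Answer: $i \sqrt{8633} \approx 92.914 i$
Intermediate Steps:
$\sqrt{g{\left(f \right)} - 8692} = \sqrt{59 - 8692} = \sqrt{-8633} = i \sqrt{8633}$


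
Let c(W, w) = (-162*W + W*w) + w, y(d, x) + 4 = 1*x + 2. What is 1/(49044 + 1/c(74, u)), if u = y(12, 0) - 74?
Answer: 17688/867490271 ≈ 2.0390e-5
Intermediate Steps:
y(d, x) = -2 + x (y(d, x) = -4 + (1*x + 2) = -4 + (x + 2) = -4 + (2 + x) = -2 + x)
u = -76 (u = (-2 + 0) - 74 = -2 - 74 = -76)
c(W, w) = w - 162*W + W*w
1/(49044 + 1/c(74, u)) = 1/(49044 + 1/(-76 - 162*74 + 74*(-76))) = 1/(49044 + 1/(-76 - 11988 - 5624)) = 1/(49044 + 1/(-17688)) = 1/(49044 - 1/17688) = 1/(867490271/17688) = 17688/867490271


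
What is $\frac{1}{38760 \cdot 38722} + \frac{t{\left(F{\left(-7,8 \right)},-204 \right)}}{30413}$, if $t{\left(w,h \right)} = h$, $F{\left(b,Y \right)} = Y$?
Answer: $- \frac{18010374851}{2685046984080} \approx -0.0067077$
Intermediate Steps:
$\frac{1}{38760 \cdot 38722} + \frac{t{\left(F{\left(-7,8 \right)},-204 \right)}}{30413} = \frac{1}{38760 \cdot 38722} - \frac{204}{30413} = \frac{1}{38760} \cdot \frac{1}{38722} - \frac{12}{1789} = \frac{1}{1500864720} - \frac{12}{1789} = - \frac{18010374851}{2685046984080}$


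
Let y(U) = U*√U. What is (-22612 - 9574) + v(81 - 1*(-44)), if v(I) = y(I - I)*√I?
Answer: -32186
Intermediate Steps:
y(U) = U^(3/2)
v(I) = 0 (v(I) = (I - I)^(3/2)*√I = 0^(3/2)*√I = 0*√I = 0)
(-22612 - 9574) + v(81 - 1*(-44)) = (-22612 - 9574) + 0 = -32186 + 0 = -32186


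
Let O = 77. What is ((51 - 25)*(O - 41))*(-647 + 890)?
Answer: 227448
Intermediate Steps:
((51 - 25)*(O - 41))*(-647 + 890) = ((51 - 25)*(77 - 41))*(-647 + 890) = (26*36)*243 = 936*243 = 227448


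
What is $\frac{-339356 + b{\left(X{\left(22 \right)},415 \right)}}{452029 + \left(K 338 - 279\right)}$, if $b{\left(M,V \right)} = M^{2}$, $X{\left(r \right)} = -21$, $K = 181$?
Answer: $- \frac{338915}{512928} \approx -0.66075$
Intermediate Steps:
$\frac{-339356 + b{\left(X{\left(22 \right)},415 \right)}}{452029 + \left(K 338 - 279\right)} = \frac{-339356 + \left(-21\right)^{2}}{452029 + \left(181 \cdot 338 - 279\right)} = \frac{-339356 + 441}{452029 + \left(61178 - 279\right)} = - \frac{338915}{452029 + 60899} = - \frac{338915}{512928}$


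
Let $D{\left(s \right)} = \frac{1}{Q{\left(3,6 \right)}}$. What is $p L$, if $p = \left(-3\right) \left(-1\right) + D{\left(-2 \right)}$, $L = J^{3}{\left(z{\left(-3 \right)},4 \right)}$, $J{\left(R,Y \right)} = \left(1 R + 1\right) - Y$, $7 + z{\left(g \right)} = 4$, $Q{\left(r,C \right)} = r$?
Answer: $-720$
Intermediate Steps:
$z{\left(g \right)} = -3$ ($z{\left(g \right)} = -7 + 4 = -3$)
$J{\left(R,Y \right)} = 1 + R - Y$ ($J{\left(R,Y \right)} = \left(R + 1\right) - Y = \left(1 + R\right) - Y = 1 + R - Y$)
$L = -216$ ($L = \left(1 - 3 - 4\right)^{3} = \left(-6\right)^{3} = -216$)
$D{\left(s \right)} = \frac{1}{3}$
$p = \frac{10}{3}$ ($p = \left(-3\right) \left(-1\right) + \frac{1}{3} = 3 + \frac{1}{3} = \frac{10}{3} \approx 3.3333$)
$p L = \frac{10}{3} \left(-216\right) = -720$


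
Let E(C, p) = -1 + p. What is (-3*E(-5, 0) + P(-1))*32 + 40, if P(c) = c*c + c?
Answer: 136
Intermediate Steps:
P(c) = c + c**2 (P(c) = c**2 + c = c + c**2)
(-3*E(-5, 0) + P(-1))*32 + 40 = (-3*(-1 + 0) - (1 - 1))*32 + 40 = (-3*(-1) - 1*0)*32 + 40 = (3 + 0)*32 + 40 = 3*32 + 40 = 96 + 40 = 136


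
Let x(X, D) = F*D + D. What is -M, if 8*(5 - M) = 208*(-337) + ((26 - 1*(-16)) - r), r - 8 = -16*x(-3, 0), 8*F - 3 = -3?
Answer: -35051/4 ≈ -8762.8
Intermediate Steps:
F = 0 (F = 3/8 + (⅛)*(-3) = 3/8 - 3/8 = 0)
x(X, D) = D (x(X, D) = 0*D + D = 0 + D = D)
r = 8 (r = 8 - 16*0 = 8 + 0 = 8)
M = 35051/4 (M = 5 - (208*(-337) + ((26 - 1*(-16)) - 1*8))/8 = 5 - (-70096 + ((26 + 16) - 8))/8 = 5 - (-70096 + (42 - 8))/8 = 5 - (-70096 + 34)/8 = 5 - ⅛*(-70062) = 5 + 35031/4 = 35051/4 ≈ 8762.8)
-M = -1*35051/4 = -35051/4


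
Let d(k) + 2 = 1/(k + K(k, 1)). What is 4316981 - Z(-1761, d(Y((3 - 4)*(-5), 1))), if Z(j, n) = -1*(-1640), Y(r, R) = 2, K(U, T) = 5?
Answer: 4315341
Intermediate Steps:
d(k) = -2 + 1/(5 + k) (d(k) = -2 + 1/(k + 5) = -2 + 1/(5 + k))
Z(j, n) = 1640
4316981 - Z(-1761, d(Y((3 - 4)*(-5), 1))) = 4316981 - 1*1640 = 4316981 - 1640 = 4315341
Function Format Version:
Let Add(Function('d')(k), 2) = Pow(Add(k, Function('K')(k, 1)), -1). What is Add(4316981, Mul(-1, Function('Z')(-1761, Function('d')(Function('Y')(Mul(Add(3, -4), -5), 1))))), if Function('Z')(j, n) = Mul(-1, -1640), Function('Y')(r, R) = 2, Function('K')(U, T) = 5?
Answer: 4315341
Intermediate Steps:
Function('d')(k) = Add(-2, Pow(Add(5, k), -1)) (Function('d')(k) = Add(-2, Pow(Add(k, 5), -1)) = Add(-2, Pow(Add(5, k), -1)))
Function('Z')(j, n) = 1640
Add(4316981, Mul(-1, Function('Z')(-1761, Function('d')(Function('Y')(Mul(Add(3, -4), -5), 1))))) = Add(4316981, Mul(-1, 1640)) = Add(4316981, -1640) = 4315341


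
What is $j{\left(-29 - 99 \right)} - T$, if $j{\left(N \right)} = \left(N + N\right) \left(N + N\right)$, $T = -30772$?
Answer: $96308$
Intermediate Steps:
$j{\left(N \right)} = 4 N^{2}$ ($j{\left(N \right)} = 2 N 2 N = 4 N^{2}$)
$j{\left(-29 - 99 \right)} - T = 4 \left(-29 - 99\right)^{2} - -30772 = 4 \left(-29 - 99\right)^{2} + 30772 = 4 \left(-128\right)^{2} + 30772 = 4 \cdot 16384 + 30772 = 65536 + 30772 = 96308$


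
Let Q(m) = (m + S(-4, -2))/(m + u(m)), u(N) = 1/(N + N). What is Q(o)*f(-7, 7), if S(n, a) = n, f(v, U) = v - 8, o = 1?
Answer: 30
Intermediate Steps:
u(N) = 1/(2*N)
f(v, U) = -8 + v
Q(m) = (-4 + m)/(m + 1/(2*m)) (Q(m) = (m - 4)/(m + 1/(2*m)) = (-4 + m)/(m + 1/(2*m)))
Q(o)*f(-7, 7) = (2*1*(-4 + 1)/(1 + 2*1²))*(-8 - 7) = (2*1*(-3)/(1 + 2*1))*(-15) = (2*1*(-3)/(1 + 2))*(-15) = (2*1*(-3)/3)*(-15) = (2*1*(⅓)*(-3))*(-15) = -2*(-15) = 30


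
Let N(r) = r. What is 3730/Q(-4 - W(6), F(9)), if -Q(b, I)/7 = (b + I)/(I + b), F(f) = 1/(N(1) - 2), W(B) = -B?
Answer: -3730/7 ≈ -532.86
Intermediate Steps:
F(f) = -1 (F(f) = 1/(1 - 2) = 1/(-1) = -1)
Q(b, I) = -7 (Q(b, I) = -7*(b + I)/(I + b) = -7*(I + b)/(I + b) = -7*1 = -7)
3730/Q(-4 - W(6), F(9)) = 3730/(-7) = 3730*(-⅐) = -3730/7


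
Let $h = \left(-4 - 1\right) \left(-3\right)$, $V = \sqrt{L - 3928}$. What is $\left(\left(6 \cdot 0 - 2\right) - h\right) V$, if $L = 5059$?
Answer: $- 17 \sqrt{1131} \approx -571.72$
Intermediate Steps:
$V = \sqrt{1131}$ ($V = \sqrt{5059 - 3928} = \sqrt{1131} \approx 33.63$)
$h = 15$ ($h = \left(-5\right) \left(-3\right) = 15$)
$\left(\left(6 \cdot 0 - 2\right) - h\right) V = \left(\left(6 \cdot 0 - 2\right) - 15\right) \sqrt{1131} = \left(\left(0 - 2\right) - 15\right) \sqrt{1131} = \left(-2 - 15\right) \sqrt{1131} = - 17 \sqrt{1131}$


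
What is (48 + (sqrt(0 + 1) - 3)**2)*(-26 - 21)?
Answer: -2444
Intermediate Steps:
(48 + (sqrt(0 + 1) - 3)**2)*(-26 - 21) = (48 + (sqrt(1) - 3)**2)*(-47) = (48 + (1 - 3)**2)*(-47) = (48 + (-2)**2)*(-47) = (48 + 4)*(-47) = 52*(-47) = -2444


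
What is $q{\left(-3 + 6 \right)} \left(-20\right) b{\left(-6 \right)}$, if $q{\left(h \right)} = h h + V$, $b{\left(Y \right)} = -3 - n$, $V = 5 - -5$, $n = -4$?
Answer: $-380$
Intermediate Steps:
$V = 10$ ($V = 5 + 5 = 10$)
$b{\left(Y \right)} = 1$ ($b{\left(Y \right)} = -3 - -4 = -3 + 4 = 1$)
$q{\left(h \right)} = 10 + h^{2}$ ($q{\left(h \right)} = h h + 10 = h^{2} + 10 = 10 + h^{2}$)
$q{\left(-3 + 6 \right)} \left(-20\right) b{\left(-6 \right)} = \left(10 + \left(-3 + 6\right)^{2}\right) \left(-20\right) 1 = \left(10 + 3^{2}\right) \left(-20\right) 1 = \left(10 + 9\right) \left(-20\right) 1 = 19 \left(-20\right) 1 = \left(-380\right) 1 = -380$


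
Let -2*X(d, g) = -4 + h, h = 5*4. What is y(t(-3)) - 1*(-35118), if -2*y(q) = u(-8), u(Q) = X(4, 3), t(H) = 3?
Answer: 35122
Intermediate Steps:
h = 20
X(d, g) = -8 (X(d, g) = -(-4 + 20)/2 = -½*16 = -8)
u(Q) = -8
y(q) = 4 (y(q) = -½*(-8) = 4)
y(t(-3)) - 1*(-35118) = 4 - 1*(-35118) = 4 + 35118 = 35122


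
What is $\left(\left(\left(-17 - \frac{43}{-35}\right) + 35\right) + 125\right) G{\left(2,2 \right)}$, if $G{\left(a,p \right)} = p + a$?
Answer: $\frac{20192}{35} \approx 576.91$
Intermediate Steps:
$G{\left(a,p \right)} = a + p$
$\left(\left(\left(-17 - \frac{43}{-35}\right) + 35\right) + 125\right) G{\left(2,2 \right)} = \left(\left(\left(-17 - \frac{43}{-35}\right) + 35\right) + 125\right) \left(2 + 2\right) = \left(\left(\left(-17 - - \frac{43}{35}\right) + 35\right) + 125\right) 4 = \left(\left(\left(-17 + \frac{43}{35}\right) + 35\right) + 125\right) 4 = \left(\left(- \frac{552}{35} + 35\right) + 125\right) 4 = \left(\frac{673}{35} + 125\right) 4 = \frac{5048}{35} \cdot 4 = \frac{20192}{35}$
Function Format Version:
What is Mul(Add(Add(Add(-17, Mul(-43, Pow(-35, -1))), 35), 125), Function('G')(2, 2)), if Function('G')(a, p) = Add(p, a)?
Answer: Rational(20192, 35) ≈ 576.91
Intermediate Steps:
Function('G')(a, p) = Add(a, p)
Mul(Add(Add(Add(-17, Mul(-43, Pow(-35, -1))), 35), 125), Function('G')(2, 2)) = Mul(Add(Add(Add(-17, Mul(-43, Pow(-35, -1))), 35), 125), Add(2, 2)) = Mul(Add(Add(Add(-17, Mul(-43, Rational(-1, 35))), 35), 125), 4) = Mul(Add(Add(Add(-17, Rational(43, 35)), 35), 125), 4) = Mul(Add(Add(Rational(-552, 35), 35), 125), 4) = Mul(Add(Rational(673, 35), 125), 4) = Mul(Rational(5048, 35), 4) = Rational(20192, 35)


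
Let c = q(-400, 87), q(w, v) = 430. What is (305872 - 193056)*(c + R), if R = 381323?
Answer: 43067846448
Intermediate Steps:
c = 430
(305872 - 193056)*(c + R) = (305872 - 193056)*(430 + 381323) = 112816*381753 = 43067846448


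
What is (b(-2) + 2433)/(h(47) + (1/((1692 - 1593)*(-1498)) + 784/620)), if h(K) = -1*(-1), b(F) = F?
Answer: 3287113830/3061991 ≈ 1073.5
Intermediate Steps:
h(K) = 1
(b(-2) + 2433)/(h(47) + (1/((1692 - 1593)*(-1498)) + 784/620)) = (-2 + 2433)/(1 + (1/((1692 - 1593)*(-1498)) + 784/620)) = 2431/(1 + (-1/1498/99 + 784*(1/620))) = 2431/(1 + ((1/99)*(-1/1498) + 196/155)) = 2431/(1 + (-1/148302 + 196/155)) = 2431/(1 + 29067037/22986810) = 2431/(52053847/22986810) = 2431*(22986810/52053847) = 3287113830/3061991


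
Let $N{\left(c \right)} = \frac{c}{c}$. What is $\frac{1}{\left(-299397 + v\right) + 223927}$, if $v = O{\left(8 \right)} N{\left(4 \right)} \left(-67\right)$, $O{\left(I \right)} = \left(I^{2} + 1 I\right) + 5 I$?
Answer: $- \frac{1}{82974} \approx -1.2052 \cdot 10^{-5}$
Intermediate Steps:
$N{\left(c \right)} = 1$
$O{\left(I \right)} = I^{2} + 6 I$ ($O{\left(I \right)} = \left(I^{2} + I\right) + 5 I = \left(I + I^{2}\right) + 5 I = I^{2} + 6 I$)
$v = -7504$ ($v = 8 \left(6 + 8\right) 1 \left(-67\right) = 8 \cdot 14 \cdot 1 \left(-67\right) = 112 \cdot 1 \left(-67\right) = 112 \left(-67\right) = -7504$)
$\frac{1}{\left(-299397 + v\right) + 223927} = \frac{1}{\left(-299397 - 7504\right) + 223927} = \frac{1}{-306901 + 223927} = \frac{1}{-82974} = - \frac{1}{82974}$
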